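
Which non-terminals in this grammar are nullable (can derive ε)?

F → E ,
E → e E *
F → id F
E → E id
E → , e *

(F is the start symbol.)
None

A non-terminal is nullable if it can derive ε (the empty string): either it has an ε-production, or it has a production whose right-hand side consists entirely of nullable non-terminals.

There are no ε-productions, so no non-terminal can derive ε.
No non-terminals are nullable.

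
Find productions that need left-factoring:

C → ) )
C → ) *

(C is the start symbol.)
Left-factoring is needed when two productions for the same non-terminal
share a common prefix on the right-hand side.

Productions for C:
  C → ) )
  C → ) *

Found common prefix ')' in productions for C

Answer: Yes, C has productions with common prefix ')'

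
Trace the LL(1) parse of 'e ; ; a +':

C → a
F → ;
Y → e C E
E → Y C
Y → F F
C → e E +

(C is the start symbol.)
LL(1) parsing maintains a stack (initially the start symbol over $) and the input. At each step: if the stack top is a terminal, match it against the current input token; if it is a non-terminal N, replace it with the RHS of M[N, lookahead] (the unique production whose predict set contains the lookahead).

Stack is shown with the top on the left.

Stack      Input        Action
------------------------------
C $        e ; ; a + $  output C → e E +
e E + $    e ; ; a + $  match 'e'
E + $      ; ; a + $    output E → Y C
Y C + $    ; ; a + $    output Y → F F
F F C + $  ; ; a + $    output F → ;
; F C + $  ; ; a + $    match ';'
F C + $    ; a + $      output F → ;
; C + $    ; a + $      match ';'
C + $      a + $        output C → a
a + $      a + $        match 'a'
+ $        + $          match '+'
$          $            accept

The string is accepted.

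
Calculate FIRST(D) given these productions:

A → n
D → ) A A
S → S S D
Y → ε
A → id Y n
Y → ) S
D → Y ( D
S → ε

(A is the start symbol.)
{ '(', ')' }

To compute FIRST(D), examine every production with D on the left-hand side, reading each right-hand side left to right until a non-nullable symbol is reached.

FIRST sets of the other non-terminals involved (by the same procedure, iterated to a fixed point):
  FIRST(Y) = { ')', ε }

From D → ) A A:
  - ')' is a terminal: add ')' and stop
From D → Y ( D:
  - Y is a non-terminal: add FIRST(Y) \ {ε} = { ')' }
    Y is nullable, so continue to the next symbol
  - '(' is a terminal: add '(' and stop

Collecting: FIRST(D) = { '(', ')' }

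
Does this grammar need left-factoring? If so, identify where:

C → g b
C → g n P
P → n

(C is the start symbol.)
Left-factoring is needed when two productions for the same non-terminal
share a common prefix on the right-hand side.

Productions for C:
  C → g b
  C → g n P

Found common prefix 'g' in productions for C

Answer: Yes, C has productions with common prefix 'g'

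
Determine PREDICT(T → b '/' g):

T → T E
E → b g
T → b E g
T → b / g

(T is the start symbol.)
{ 'b' }

PREDICT(T → b '/' g) = (FIRST(RHS) \ {ε}) ∪ (FOLLOW(T) if ε ∈ FIRST(RHS), i.e. RHS ⇒* ε)
FIRST(b '/' g) = { 'b' }
ε ∉ FIRST(b '/' g), so FOLLOW(T) is not added.
PREDICT(T → b '/' g) = { 'b' }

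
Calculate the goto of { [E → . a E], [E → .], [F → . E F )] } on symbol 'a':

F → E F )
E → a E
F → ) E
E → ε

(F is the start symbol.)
{ [E → . a E], [E → .], [E → a . E] }

GOTO(I, 'a') = CLOSURE({ [A → αX.β] : [A → α.Xβ] ∈ I, X = 'a' })

Items with dot before 'a', with the dot advanced:
  [E → . a E] → [E → a . E]
Closure of the advanced items:
  [E → a . E] has the dot before E: add [E → . a E], [E → .]

GOTO = { [E → . a E], [E → .], [E → a . E] }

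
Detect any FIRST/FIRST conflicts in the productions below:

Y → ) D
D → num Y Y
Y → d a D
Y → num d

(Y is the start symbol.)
A FIRST/FIRST conflict occurs when two productions N → α and N → β for the same non-terminal have FIRST(α) ∩ FIRST(β) ≠ ∅ (with ε ∈ FIRST of a nullable right-hand side, so two nullable alternatives also conflict).

Productions for Y:
  Y → ) D: FIRST = { ')' }
  Y → d a D: FIRST = { 'd' }
  Y → num d: FIRST = { 'num' }
D has only one production, so no FIRST/FIRST conflict is possible there.

All alternatives of each non-terminal have pairwise disjoint FIRST sets.

Answer: No FIRST/FIRST conflicts.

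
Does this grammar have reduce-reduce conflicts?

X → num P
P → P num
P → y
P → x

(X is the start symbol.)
A reduce-reduce conflict occurs when an LR(0) state has two complete items [A → α .] and [B → β .] — both call for a reduction, and with no lookahead the parser cannot choose between them.

Augment with X' → X and build the canonical LR(0) collection (I0 = CLOSURE({[X' → . X]}), then GOTO on every symbol after a dot until no new states appear). It has 7 states:
  I0: { [X → . num P], [X' → . X] }  — shift
  I1: { [X' → X .] }  — accept
  I2: { [P → . P num], [P → . x], [P → . y], [X → num . P] }  — shift
  I3: { [P → P . num], [X → num P .] }  — shift, reduce
  I4: { [P → x .] }  — reduce
  I5: { [P → y .] }  — reduce
  I6: { [P → P num .] }  — reduce

No state contains more than one complete item.

Answer: No reduce-reduce conflicts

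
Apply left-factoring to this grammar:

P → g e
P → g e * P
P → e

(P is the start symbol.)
Left-factoring transforms A → αβ₁ | αβ₂ into A → αA' and A' → β₁ | β₂
(α is the longest common prefix among the alternatives). Repeat until
no nonterminal has two alternatives with a common prefix.

Round 1: P has alternatives sharing prefix 'g e'. Introduce P': P → g e P'
  Add: P' → ε
  Add: P' → * P

No remaining common prefixes — done.

Resulting grammar:
P → g e P'
P' → ε
P' → * P
P → e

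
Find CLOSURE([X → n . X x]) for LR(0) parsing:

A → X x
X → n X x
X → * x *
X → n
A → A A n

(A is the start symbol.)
To compute CLOSURE, for each item [A → α.Bβ] where B is a non-terminal, add [B → .γ] for all productions B → γ; repeat for the newly added items until nothing changes.

Start with: [X → n . X x]
  [X → n . X x] has the dot before X: add [X → . n X x], [X → . * x *], [X → . n]
No further items can be added.

CLOSURE = { [X → . * x *], [X → . n X x], [X → . n], [X → n . X x] }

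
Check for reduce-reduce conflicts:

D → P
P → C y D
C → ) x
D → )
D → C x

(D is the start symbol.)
No reduce-reduce conflicts

A reduce-reduce conflict occurs when an LR(0) state has two complete items [A → α .] and [B → β .] — both call for a reduction, and with no lookahead the parser cannot choose between them.

Augment with D' → D and build the canonical LR(0) collection (I0 = CLOSURE({[D' → . D]}), then GOTO on every symbol after a dot until no new states appear). It has 9 states:
  I0: { [C → . ) x], [D → . )], [D → . C x], [D → . P], [D' → . D], [P → . C y D] }  — shift
  I1: { [C → ) . x], [D → ) .] }  — shift, reduce
  I2: { [D → C . x], [P → C . y D] }  — shift
  I3: { [D' → D .] }  — accept
  I4: { [D → P .] }  — reduce
  I5: { [D → C x .] }  — reduce
  I6: { [C → . ) x], [D → . )], [D → . C x], [D → . P], [P → . C y D], [P → C y . D] }  — shift
  I7: { [P → C y D .] }  — reduce
  I8: { [C → ) x .] }  — reduce

No state contains more than one complete item.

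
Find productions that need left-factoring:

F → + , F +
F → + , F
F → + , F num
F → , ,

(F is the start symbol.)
Left-factoring is needed when two productions for the same non-terminal
share a common prefix on the right-hand side.

Productions for F:
  F → + , F +
  F → + , F
  F → + , F num
  F → , ,

Found common prefix '+ , F' in productions for F

Answer: Yes, F has productions with common prefix '+ , F'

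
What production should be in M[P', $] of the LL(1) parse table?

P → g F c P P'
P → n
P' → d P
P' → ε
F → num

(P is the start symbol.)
To find M[P', $], we find productions for P' where $ is in the predict set (PREDICT(N → α) = (FIRST(α) \ {ε}) ∪ (FOLLOW(N) if α ⇒* ε)).

Relevant sets:
  FOLLOW(P') = { $, 'd' }

P' → d P: PREDICT = { 'd' }
P' → ε: PREDICT = { $, 'd' }
  $ is in predict set, so this production goes in M[P', $]

M[P', $] = P' → ε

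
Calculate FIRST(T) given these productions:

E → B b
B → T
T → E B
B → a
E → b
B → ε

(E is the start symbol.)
FIRST sets of the other non-terminals involved (by the same procedure, iterated to a fixed point):
  FIRST(E) = { 'a', 'b' }

From T → E B:
  - E is a non-terminal: add FIRST(E) \ {ε} = { 'a', 'b' }
    E is not nullable, so stop

Collecting: FIRST(T) = { 'a', 'b' }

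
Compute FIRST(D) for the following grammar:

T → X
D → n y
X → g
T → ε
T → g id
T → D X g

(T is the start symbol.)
To compute FIRST(D), examine every production with D on the left-hand side, reading each right-hand side left to right until a non-nullable symbol is reached.

From D → n y:
  - n is a terminal: add 'n' and stop

Collecting: FIRST(D) = { 'n' }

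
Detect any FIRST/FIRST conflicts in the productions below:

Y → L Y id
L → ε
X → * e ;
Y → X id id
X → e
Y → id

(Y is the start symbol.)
Yes. Y → L Y id / Y → X id id on { '*', 'e' }; Y → L Y id / Y → id on { 'id' }

A FIRST/FIRST conflict occurs when two productions N → α and N → β for the same non-terminal have FIRST(α) ∩ FIRST(β) ≠ ∅ (with ε ∈ FIRST of a nullable right-hand side, so two nullable alternatives also conflict).

FIRST sets of the non-terminals at (or reachable through a nullable prefix from) the front of some alternative:
  FIRST(L) = { ε }
  FIRST(Y) = { '*', 'e', 'id' }
  FIRST(X) = { '*', 'e' }

Productions for Y:
  Y → L Y id: FIRST = { '*', 'e', 'id' }
  Y → X id id: FIRST = { '*', 'e' }
  Y → id: FIRST = { 'id' }
Productions for X:
  X → * e ;: FIRST = { '*' }
  X → e: FIRST = { 'e' }
L has only one production, so no FIRST/FIRST conflict is possible there.

Conflict for Y: Y → L Y id and Y → X id id
  Overlap: { '*', 'e' }
Conflict for Y: Y → L Y id and Y → id
  Overlap: { 'id' }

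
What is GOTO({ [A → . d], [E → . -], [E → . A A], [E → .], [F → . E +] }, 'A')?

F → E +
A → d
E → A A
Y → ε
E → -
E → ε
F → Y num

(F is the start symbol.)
GOTO(I, 'A') = CLOSURE({ [A → αX.β] : [A → α.Xβ] ∈ I, X = 'A' })

Items with dot before 'A', with the dot advanced:
  [E → . A A] → [E → A . A]
Closure of the advanced items:
  [E → A . A] has the dot before A: add [A → . d]

GOTO = { [A → . d], [E → A . A] }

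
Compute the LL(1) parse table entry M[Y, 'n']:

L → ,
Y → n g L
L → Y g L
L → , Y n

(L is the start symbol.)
To find M[Y, 'n'], we find productions for Y where 'n' is in the predict set (PREDICT(N → α) = (FIRST(α) \ {ε}) ∪ (FOLLOW(N) if α ⇒* ε)).

Y → n g L: PREDICT = { 'n' }
  'n' is in predict set, so this production goes in M[Y, 'n']

M[Y, 'n'] = Y → n g L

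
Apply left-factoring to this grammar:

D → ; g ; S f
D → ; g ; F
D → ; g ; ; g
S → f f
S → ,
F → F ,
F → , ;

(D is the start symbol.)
Left-factoring transforms A → αβ₁ | αβ₂ into A → αA' and A' → β₁ | β₂
(α is the longest common prefix among the alternatives). Repeat until
no nonterminal has two alternatives with a common prefix.

Round 1: D has alternatives sharing prefix '; g ;'. Introduce D': D → ; g ; D'
  Add: D' → S f
  Add: D' → F
  Add: D' → ; g

No remaining common prefixes — done.

Resulting grammar:
D → ; g ; D'
D' → S f
D' → F
D' → ; g
S → f f
S → ,
F → F ,
F → , ;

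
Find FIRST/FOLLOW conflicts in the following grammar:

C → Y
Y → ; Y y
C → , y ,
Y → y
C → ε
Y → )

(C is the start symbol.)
Nullable non-terminals: C.
FIRST sets used below: FIRST(Y) = { ')', ';', 'y' }

C: nullable alternative(s) C → ε; FOLLOW(C) = { $ }
  C → Y: FIRST \ {ε} = { ')', ';', 'y' } — disjoint from FOLLOW(C)
  C → , y ,: FIRST \ {ε} = { ',' } — disjoint from FOLLOW(C)
  C → ε: FIRST \ {ε} = { } — this is the only nullable alternative, skip

Y has no nullable alternative, so no FIRST/FOLLOW check is needed there.

No FIRST/FOLLOW conflicts found.

Answer: No FIRST/FOLLOW conflicts.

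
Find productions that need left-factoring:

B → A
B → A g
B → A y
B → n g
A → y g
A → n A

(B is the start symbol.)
Left-factoring is needed when two productions for the same non-terminal
share a common prefix on the right-hand side.

Productions for B:
  B → A
  B → A g
  B → A y
  B → n g
Productions for A:
  A → y g
  A → n A

Found common prefix 'A' in productions for B

Answer: Yes, B has productions with common prefix 'A'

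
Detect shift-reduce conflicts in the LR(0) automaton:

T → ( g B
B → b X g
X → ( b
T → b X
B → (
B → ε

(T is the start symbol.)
A shift-reduce conflict occurs when an LR(0) state has both:
  - a complete (reduce) item [A → α .] (dot at the end), and
  - a shift item [B → β . c γ] (dot before a terminal).

Augment with T' → T and build the canonical LR(0) collection (I0 = CLOSURE({[T' → . T]}), then GOTO on every symbol after a dot until no new states appear). It has 13 states:
  I0: { [T → . ( g B], [T → . b X], [T' → . T] }  — shift
  I1: { [T → ( . g B] }  — shift
  I2: { [T' → T .] }  — accept
  I3: { [T → b . X], [X → . ( b] }  — shift
  I4: { [X → ( . b] }  — shift
  I5: { [T → b X .] }  — reduce
  I6: { [X → ( b .] }  — reduce
  I7: { [B → . (], [B → . b X g], [B → .], [T → ( g . B] }  — shift, reduce
  I8: { [B → ( .] }  — reduce
  I9: { [T → ( g B .] }  — reduce
  I10: { [B → b . X g], [X → . ( b] }  — shift
  I11: { [B → b X . g] }  — shift
  I12: { [B → b X g .] }  — reduce

I7 contains reduce item [B → .] and shift items [B → . (], [B → . b X g] — shift-reduce conflict.

Answer: Yes — I7: [B → .] vs [B → . (]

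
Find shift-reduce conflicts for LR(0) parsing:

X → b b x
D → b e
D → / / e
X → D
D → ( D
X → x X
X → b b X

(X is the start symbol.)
Yes — I11: [X → b b x .] vs [D → . ( D]

A shift-reduce conflict occurs when an LR(0) state has both:
  - a complete (reduce) item [A → α .] (dot at the end), and
  - a shift item [B → β . c γ] (dot before a terminal).

Augment with X' → X and build the canonical LR(0) collection (I0 = CLOSURE({[X' → . X]}), then GOTO on every symbol after a dot until no new states appear). It has 16 states:
  I0: { [D → . ( D], [D → . / / e], [D → . b e], [X → . D], [X → . b b X], [X → . b b x], [X → . x X], [X' → . X] }  — shift
  I1: { [D → ( . D], [D → . ( D], [D → . / / e], [D → . b e] }  — shift
  I2: { [D → / . / e] }  — shift
  I3: { [X → D .] }  — reduce
  I4: { [X' → X .] }  — accept
  I5: { [D → b . e], [X → b . b X], [X → b . b x] }  — shift
  I6: { [D → . ( D], [D → . / / e], [D → . b e], [X → . D], [X → . b b X], [X → . b b x], [X → . x X], [X → x . X] }  — shift
  I7: { [X → x X .] }  — reduce
  I8: { [D → . ( D], [D → . / / e], [D → . b e], [X → . D], [X → . b b X], [X → . b b x], [X → . x X], [X → b b . X], [X → b b . x] }  — shift
  I9: { [D → b e .] }  — reduce
  I10: { [X → b b X .] }  — reduce
  I11: { [D → . ( D], [D → . / / e], [D → . b e], [X → . D], [X → . b b X], [X → . b b x], [X → . x X], [X → b b x .], [X → x . X] }  — shift, reduce
  I12: { [D → / / . e] }  — shift
  I13: { [D → / / e .] }  — reduce
  I14: { [D → ( D .] }  — reduce
  I15: { [D → b . e] }  — shift

I11 contains reduce item [X → b b x .] and shift items [D → . ( D], [D → . / / e], [D → . b e], [X → . b b X], [X → . b b x], [X → . x X] — shift-reduce conflict.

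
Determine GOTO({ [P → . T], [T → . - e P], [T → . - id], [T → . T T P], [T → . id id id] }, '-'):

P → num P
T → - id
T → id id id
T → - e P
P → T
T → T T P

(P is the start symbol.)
GOTO(I, '-') = CLOSURE({ [A → αX.β] : [A → α.Xβ] ∈ I, X = '-' })

Items with dot before '-', with the dot advanced:
  [T → . - e P] → [T → - . e P]
  [T → . - id] → [T → - . id]
Closure adds nothing (no advanced item has the dot before a non-terminal).

GOTO = { [T → - . e P], [T → - . id] }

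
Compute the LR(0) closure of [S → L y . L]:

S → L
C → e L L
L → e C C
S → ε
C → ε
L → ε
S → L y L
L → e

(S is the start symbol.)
{ [L → . e C C], [L → . e], [L → .], [S → L y . L] }

To compute CLOSURE, for each item [A → α.Bβ] where B is a non-terminal, add [B → .γ] for all productions B → γ; repeat for the newly added items until nothing changes.

Start with: [S → L y . L]
  [S → L y . L] has the dot before L: add [L → . e C C], [L → .], [L → . e]
No further items can be added.

CLOSURE = { [L → . e C C], [L → . e], [L → .], [S → L y . L] }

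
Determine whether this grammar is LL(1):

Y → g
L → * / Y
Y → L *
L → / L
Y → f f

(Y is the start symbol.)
A grammar is LL(1) if for each non-terminal N with multiple productions, the predict sets of those productions are pairwise disjoint, where PREDICT(N → α) = (FIRST(α) \ {ε}) ∪ (FOLLOW(N) if α ⇒* ε).

Relevant sets:
  FIRST(L) = { '*', '/' }

For Y:
  PREDICT(Y → g) = { 'g' }
  PREDICT(Y → L '*') = { '*', '/' }
  PREDICT(Y → f f) = { 'f' }
For L:
  PREDICT(L → '*' '/' Y) = { '*' }
  PREDICT(L → '/' L) = { '/' }

All predict sets are disjoint. The grammar IS LL(1).

Answer: Yes, the grammar is LL(1).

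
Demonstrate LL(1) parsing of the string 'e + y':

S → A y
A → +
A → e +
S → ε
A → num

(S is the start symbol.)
Stack is shown with the top on the left.

Stack    Input    Action
------------------------
S $      e + y $  output S → A y
A y $    e + y $  output A → e +
e + y $  e + y $  match 'e'
+ y $    + y $    match '+'
y $      y $      match 'y'
$        $        accept

The string is accepted.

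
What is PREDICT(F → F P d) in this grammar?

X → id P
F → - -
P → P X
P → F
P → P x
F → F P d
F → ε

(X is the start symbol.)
{ '-', 'd', 'id', 'x' }

PREDICT(F → F P d) = (FIRST(RHS) \ {ε}) ∪ (FOLLOW(F) if ε ∈ FIRST(RHS), i.e. RHS ⇒* ε)
FIRST(F) = { '-', 'd', 'id', 'x', ε }
FIRST(P) = { '-', 'd', 'id', 'x', ε }
FIRST(F P d) = { '-', 'd', 'id', 'x' }
ε ∉ FIRST(F P d), so FOLLOW(F) is not added.
PREDICT(F → F P d) = { '-', 'd', 'id', 'x' }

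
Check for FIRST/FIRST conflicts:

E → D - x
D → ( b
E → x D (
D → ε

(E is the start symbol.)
FIRST sets of the non-terminals at (or reachable through a nullable prefix from) the front of some alternative:
  FIRST(D) = { '(', ε }

Productions for E:
  E → D - x: FIRST = { '(', '-' }
  E → x D (: FIRST = { 'x' }
Productions for D:
  D → ( b: FIRST = { '(' }
  D → ε: FIRST = { ε }

All alternatives of each non-terminal have pairwise disjoint FIRST sets.

Answer: No FIRST/FIRST conflicts.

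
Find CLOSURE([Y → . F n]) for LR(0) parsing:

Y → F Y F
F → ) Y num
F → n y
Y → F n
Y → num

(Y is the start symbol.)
To compute CLOSURE, for each item [A → α.Bβ] where B is a non-terminal, add [B → .γ] for all productions B → γ; repeat for the newly added items until nothing changes.

Start with: [Y → . F n]
  [Y → . F n] has the dot before F: add [F → . ) Y num], [F → . n y]
No further items can be added.

CLOSURE = { [F → . ) Y num], [F → . n y], [Y → . F n] }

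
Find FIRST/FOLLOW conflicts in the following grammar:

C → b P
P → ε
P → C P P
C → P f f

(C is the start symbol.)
A FIRST/FOLLOW conflict occurs when a non-terminal N has a nullable alternative N → β (β ⇒* ε) and another alternative N → α with FIRST(α) ∩ FOLLOW(N) ≠ ∅: on such a lookahead the parser cannot decide between expanding α and letting N vanish via β.

Nullable non-terminals: P.
FIRST sets used below: FIRST(C) = { 'b', 'f' }

P: nullable alternative(s) P → ε; FOLLOW(P) = { $, 'b', 'f' }
  P → ε: FIRST \ {ε} = { } — this is the only nullable alternative, skip
  P → C P P: FIRST \ {ε} = { 'b', 'f' } — overlaps FOLLOW(P) on { 'b', 'f' }: CONFLICT

C has no nullable alternative, so no FIRST/FOLLOW check is needed there.

So the grammar has 1 FIRST/FOLLOW conflict (marked CONFLICT above).

Answer: Yes. P → C P P with FOLLOW(P) on { 'b', 'f' }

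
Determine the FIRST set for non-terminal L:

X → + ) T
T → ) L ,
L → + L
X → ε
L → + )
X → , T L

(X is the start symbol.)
{ '+' }

To compute FIRST(L), examine every production with L on the left-hand side, reading each right-hand side left to right until a non-nullable symbol is reached.

From L → + L:
  - '+' is a terminal: add '+' and stop
From L → + ):
  - '+' is a terminal: add '+' and stop

Collecting: FIRST(L) = { '+' }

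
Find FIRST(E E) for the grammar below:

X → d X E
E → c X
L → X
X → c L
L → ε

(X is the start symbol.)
FIRST sets of the non-terminals involved (from the grammar, by fixed-point iteration):
  FIRST(E) = { 'c' }

To compute FIRST(E E), process the symbols left to right:
Symbol E is a non-terminal. Add FIRST(E) \ {ε} = { 'c' }
E is not nullable (ε ∉ FIRST(E)), so stop here.
FIRST(E E) = { 'c' }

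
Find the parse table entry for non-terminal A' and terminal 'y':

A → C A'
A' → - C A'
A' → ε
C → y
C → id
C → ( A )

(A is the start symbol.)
To find M[A', 'y'], we find productions for A' where 'y' is in the predict set (PREDICT(N → α) = (FIRST(α) \ {ε}) ∪ (FOLLOW(N) if α ⇒* ε)).

Relevant sets:
  FOLLOW(A') = { $, ')' }

A' → - C A': PREDICT = { '-' }
A' → ε: PREDICT = { $, ')' }

M[A', 'y'] is empty (no production applies)

Answer: Empty (error entry)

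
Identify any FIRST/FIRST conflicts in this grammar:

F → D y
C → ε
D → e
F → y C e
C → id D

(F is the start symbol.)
A FIRST/FIRST conflict occurs when two productions N → α and N → β for the same non-terminal have FIRST(α) ∩ FIRST(β) ≠ ∅ (with ε ∈ FIRST of a nullable right-hand side, so two nullable alternatives also conflict).

FIRST sets of the non-terminals at (or reachable through a nullable prefix from) the front of some alternative:
  FIRST(D) = { 'e' }

Productions for F:
  F → D y: FIRST = { 'e' }
  F → y C e: FIRST = { 'y' }
Productions for C:
  C → ε: FIRST = { ε }
  C → id D: FIRST = { 'id' }
D has only one production, so no FIRST/FIRST conflict is possible there.

All alternatives of each non-terminal have pairwise disjoint FIRST sets.

Answer: No FIRST/FIRST conflicts.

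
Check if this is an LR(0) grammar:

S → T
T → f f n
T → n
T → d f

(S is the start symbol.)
Yes, the grammar is LR(0)

Augment with S' → S and build the canonical LR(0) collection (I0 = CLOSURE({[S' → . S]}), then GOTO on every symbol after a dot until no new states appear). It has 9 states:
  I0: { [S → . T], [S' → . S], [T → . d f], [T → . f f n], [T → . n] }  — shift
  I1: { [S' → S .] }  — accept
  I2: { [S → T .] }  — reduce
  I3: { [T → d . f] }  — shift
  I4: { [T → f . f n] }  — shift
  I5: { [T → n .] }  — reduce
  I6: { [T → f f . n] }  — shift
  I7: { [T → f f n .] }  — reduce
  I8: { [T → d f .] }  — reduce

Every state is either a pure shift/goto state or contains exactly one complete item and nothing to shift — no conflicts. The grammar is LR(0).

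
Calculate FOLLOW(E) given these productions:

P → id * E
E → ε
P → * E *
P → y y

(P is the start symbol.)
{ $, '*' }

To compute FOLLOW(E), find every occurrence of E on a right-hand side N → α E β: add FIRST(β) \ {ε}, and if β is empty or nullable also add FOLLOW(N). Iterate to a fixed point.

In P → id * E: E is at the end, add FOLLOW(P)
In P → * E *: E is followed by '*', add FIRST('*') \ {ε} = { '*' }

The FOLLOW sets referred to above (computed the same way, to a fixed point):
  FOLLOW(P) = { $ }

Taking the union: FOLLOW(E) = { $, '*' }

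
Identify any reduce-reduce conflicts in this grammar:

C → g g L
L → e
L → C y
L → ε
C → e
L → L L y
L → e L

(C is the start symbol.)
A reduce-reduce conflict occurs when an LR(0) state has two complete items [A → α .] and [B → β .] — both call for a reduction, and with no lookahead the parser cannot choose between them.

Augment with C' → C and build the canonical LR(0) collection (I0 = CLOSURE({[C' → . C]}), then GOTO on every symbol after a dot until no new states appear). It has 12 states:
  I0: { [C → . e], [C → . g g L], [C' → . C] }  — shift
  I1: { [C' → C .] }  — accept
  I2: { [C → e .] }  — reduce
  I3: { [C → g . g L] }  — shift
  I4: { [C → . e], [C → . g g L], [C → g g . L], [L → . C y], [L → . L L y], [L → . e L], [L → . e], [L → .] }  — shift, reduce
  I5: { [L → C . y] }  — shift
  I6: { [C → . e], [C → . g g L], [C → g g L .], [L → . C y], [L → . L L y], [L → . e L], [L → . e], [L → .], [L → L . L y] }  — shift, 2 reduces
  I7: { [C → . e], [C → . g g L], [C → e .], [L → . C y], [L → . L L y], [L → . e L], [L → . e], [L → .], [L → e . L], [L → e .] }  — shift, 3 reduces
  I8: { [C → . e], [C → . g g L], [L → . C y], [L → . L L y], [L → . e L], [L → . e], [L → .], [L → L . L y], [L → e L .] }  — shift, 2 reduces
  I9: { [C → . e], [C → . g g L], [L → . C y], [L → . L L y], [L → . e L], [L → . e], [L → .], [L → L . L y], [L → L L . y] }  — shift, reduce
  I10: { [L → L L y .] }  — reduce
  I11: { [L → C y .] }  — reduce

I6 contains complete items [C → g g L .], [L → .] — reduce-reduce conflict.
I7 contains complete items [C → e .], [L → .], [L → e .] — reduce-reduce conflict.
I8 contains complete items [L → .], [L → e L .] — reduce-reduce conflict.

Answer: Yes — I6: [C → g g L .] vs [L → .]; I7: [C → e .] vs [L → .]; I8: [L → .] vs [L → e L .]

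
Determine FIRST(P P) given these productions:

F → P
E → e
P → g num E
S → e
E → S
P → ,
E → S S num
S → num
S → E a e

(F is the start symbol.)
{ ',', 'g' }

FIRST sets of the non-terminals involved (from the grammar, by fixed-point iteration):
  FIRST(P) = { ',', 'g' }

To compute FIRST(P P), process the symbols left to right:
Symbol P is a non-terminal. Add FIRST(P) \ {ε} = { ',', 'g' }
P is not nullable (ε ∉ FIRST(P)), so stop here.
FIRST(P P) = { ',', 'g' }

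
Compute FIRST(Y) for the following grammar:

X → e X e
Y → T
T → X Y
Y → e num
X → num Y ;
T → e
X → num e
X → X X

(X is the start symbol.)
{ 'e', 'num' }

To compute FIRST(Y), examine every production with Y on the left-hand side, reading each right-hand side left to right until a non-nullable symbol is reached.

FIRST sets of the other non-terminals involved (by the same procedure, iterated to a fixed point):
  FIRST(T) = { 'e', 'num' }

From Y → T:
  - T is a non-terminal: add FIRST(T) \ {ε} = { 'e', 'num' }
    T is not nullable, so stop
From Y → e num:
  - e is a terminal: add 'e' and stop

Collecting: FIRST(Y) = { 'e', 'num' }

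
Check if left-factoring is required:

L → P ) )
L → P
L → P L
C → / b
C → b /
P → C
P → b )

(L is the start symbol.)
Left-factoring is needed when two productions for the same non-terminal
share a common prefix on the right-hand side.

Productions for L:
  L → P ) )
  L → P
  L → P L
Productions for C:
  C → / b
  C → b /
Productions for P:
  P → C
  P → b )

Found common prefix 'P' in productions for L

Answer: Yes, L has productions with common prefix 'P'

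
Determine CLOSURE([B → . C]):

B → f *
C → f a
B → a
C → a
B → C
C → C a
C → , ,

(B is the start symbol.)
{ [B → . C], [C → . , ,], [C → . C a], [C → . a], [C → . f a] }

To compute CLOSURE, for each item [A → α.Bβ] where B is a non-terminal, add [B → .γ] for all productions B → γ; repeat for the newly added items until nothing changes.

Start with: [B → . C]
  [B → . C] has the dot before C: add [C → . f a], [C → . a], [C → . C a], [C → . , ,]
No further items can be added.

CLOSURE = { [B → . C], [C → . , ,], [C → . C a], [C → . a], [C → . f a] }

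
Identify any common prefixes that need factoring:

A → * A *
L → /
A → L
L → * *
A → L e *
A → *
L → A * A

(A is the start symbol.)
Left-factoring is needed when two productions for the same non-terminal
share a common prefix on the right-hand side.

Productions for A:
  A → * A *
  A → L
  A → L e *
  A → *
Productions for L:
  L → /
  L → * *
  L → A * A

Found common prefix '*' in productions for A
Found common prefix 'L' in productions for A

Answer: Yes, A has productions with common prefix '*'; A has productions with common prefix 'L'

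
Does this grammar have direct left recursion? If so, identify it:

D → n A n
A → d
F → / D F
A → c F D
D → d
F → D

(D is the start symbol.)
No direct left recursion

D → n A n: starts with n
A → d: starts with d
F → / D F: starts with '/'
A → c F D: starts with c
D → d: starts with d
F → D: starts with D

No direct left recursion found.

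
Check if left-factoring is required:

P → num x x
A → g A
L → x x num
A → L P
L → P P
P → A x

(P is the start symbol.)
Left-factoring is needed when two productions for the same non-terminal
share a common prefix on the right-hand side.

Productions for P:
  P → num x x
  P → A x
Productions for A:
  A → g A
  A → L P
Productions for L:
  L → x x num
  L → P P

No common prefixes found.

Answer: No, left-factoring is not needed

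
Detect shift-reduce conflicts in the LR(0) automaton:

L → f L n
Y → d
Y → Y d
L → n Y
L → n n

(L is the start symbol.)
Yes — I4: [L → n Y .] vs [Y → Y . d]

A shift-reduce conflict occurs when an LR(0) state has both:
  - a complete (reduce) item [A → α .] (dot at the end), and
  - a shift item [B → β . c γ] (dot before a terminal).

Augment with L' → L and build the canonical LR(0) collection (I0 = CLOSURE({[L' → . L]}), then GOTO on every symbol after a dot until no new states appear). It has 10 states:
  I0: { [L → . f L n], [L → . n Y], [L → . n n], [L' → . L] }  — shift
  I1: { [L' → L .] }  — accept
  I2: { [L → . f L n], [L → . n Y], [L → . n n], [L → f . L n] }  — shift
  I3: { [L → n . Y], [L → n . n], [Y → . Y d], [Y → . d] }  — shift
  I4: { [L → n Y .], [Y → Y . d] }  — shift, reduce
  I5: { [Y → d .] }  — reduce
  I6: { [L → n n .] }  — reduce
  I7: { [Y → Y d .] }  — reduce
  I8: { [L → f L . n] }  — shift
  I9: { [L → f L n .] }  — reduce

I4 contains reduce item [L → n Y .] and shift item [Y → Y . d] — shift-reduce conflict.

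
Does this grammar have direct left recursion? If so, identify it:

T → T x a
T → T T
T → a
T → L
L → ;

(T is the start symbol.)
Direct left recursion occurs when N → N α for some non-terminal N (the right-hand side begins with the left-hand side itself).

T → T x a: LEFT RECURSIVE (starts with T)
T → T T: LEFT RECURSIVE (starts with T)
T → a: starts with a
T → L: starts with L
L → ;: starts with ';'

The grammar has direct left recursion on: T.

Answer: Yes, T is left-recursive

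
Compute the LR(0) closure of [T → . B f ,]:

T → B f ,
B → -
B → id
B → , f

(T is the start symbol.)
Start with: [T → . B f ,]
  [T → . B f ,] has the dot before B: add [B → . -], [B → . id], [B → . , f]
No further items can be added.

CLOSURE = { [B → . , f], [B → . -], [B → . id], [T → . B f ,] }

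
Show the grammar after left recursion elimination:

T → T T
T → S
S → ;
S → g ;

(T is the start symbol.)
T is directly left-recursive. The standard transformation for
  A → A α₁ | ... | A α_m | β₁ | ... | β_n
is
  A  → β₁ A' | ... | β_n A'
  A' → α₁ A' | ... | α_m A' | ε

T → S becomes T → S T'
T → T T becomes T' → T T'
Add T' → ε

Productions for other non-terminals are unchanged:
  S → ;
  S → g ;

Resulting grammar:
T → S T'
T' → T T'
T' → ε
S → ;
S → g ;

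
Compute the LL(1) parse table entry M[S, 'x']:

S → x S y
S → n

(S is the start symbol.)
S → x S y

To find M[S, 'x'], we find productions for S where 'x' is in the predict set (PREDICT(N → α) = (FIRST(α) \ {ε}) ∪ (FOLLOW(N) if α ⇒* ε)).

S → x S y: PREDICT = { 'x' }
  'x' is in predict set, so this production goes in M[S, 'x']
S → n: PREDICT = { 'n' }

M[S, 'x'] = S → x S y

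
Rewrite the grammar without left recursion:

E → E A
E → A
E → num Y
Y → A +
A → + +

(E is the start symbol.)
E → A E'
E → num Y E'
E' → A E'
E' → ε
Y → A +
A → + +

E is directly left-recursive. The standard transformation for
  A → A α₁ | ... | A α_m | β₁ | ... | β_n
is
  A  → β₁ A' | ... | β_n A'
  A' → α₁ A' | ... | α_m A' | ε

E → A becomes E → A E'
E → num Y becomes E → num Y E'
E → E A becomes E' → A E'
Add E' → ε

Productions for other non-terminals are unchanged:
  Y → A +
  A → + +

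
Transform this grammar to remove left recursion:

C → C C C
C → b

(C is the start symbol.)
C → b C'
C' → C C C'
C' → ε

C is directly left-recursive. The standard transformation for
  A → A α₁ | ... | A α_m | β₁ | ... | β_n
is
  A  → β₁ A' | ... | β_n A'
  A' → α₁ A' | ... | α_m A' | ε

C → b becomes C → b C'
C → C C C becomes C' → C C C'
Add C' → ε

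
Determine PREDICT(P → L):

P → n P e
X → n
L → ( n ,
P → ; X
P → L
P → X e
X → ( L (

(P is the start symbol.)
PREDICT(P → L) = (FIRST(RHS) \ {ε}) ∪ (FOLLOW(P) if ε ∈ FIRST(RHS), i.e. RHS ⇒* ε)
FIRST(L) = { '(' }
FIRST(L) = { '(' }
ε ∉ FIRST(L), so FOLLOW(P) is not added.
PREDICT(P → L) = { '(' }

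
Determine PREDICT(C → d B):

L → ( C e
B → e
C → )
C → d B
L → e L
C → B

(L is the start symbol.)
PREDICT(C → d B) = (FIRST(RHS) \ {ε}) ∪ (FOLLOW(C) if ε ∈ FIRST(RHS), i.e. RHS ⇒* ε)
FIRST(d B) = { 'd' }
ε ∉ FIRST(d B), so FOLLOW(C) is not added.
PREDICT(C → d B) = { 'd' }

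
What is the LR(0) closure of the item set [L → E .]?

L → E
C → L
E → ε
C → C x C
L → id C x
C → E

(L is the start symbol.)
{ [L → E .] }

To compute CLOSURE, for each item [A → α.Bβ] where B is a non-terminal, add [B → .γ] for all productions B → γ; repeat for the newly added items until nothing changes.

Start with: [L → E .]
The dot is at the end, so nothing is added.

CLOSURE = { [L → E .] }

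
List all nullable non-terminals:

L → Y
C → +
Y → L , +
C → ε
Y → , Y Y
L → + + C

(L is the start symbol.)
A non-terminal is nullable if it can derive ε (the empty string): either it has an ε-production, or it has a production whose right-hand side consists entirely of nullable non-terminals.

ε-productions: C → ε
So C is immediately nullable.
No further non-terminal can be added: every production for the remaining non-terminals contains a terminal or a non-nullable non-terminal.
Nullable = { 'C' }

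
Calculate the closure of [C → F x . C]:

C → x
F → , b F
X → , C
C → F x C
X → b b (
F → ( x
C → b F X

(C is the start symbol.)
To compute CLOSURE, for each item [A → α.Bβ] where B is a non-terminal, add [B → .γ] for all productions B → γ; repeat for the newly added items until nothing changes.

Start with: [C → F x . C]
  [C → F x . C] has the dot before C: add [C → . x], [C → . F x C], [C → . b F X]
  [C → . F x C] has the dot before F: add [F → . , b F], [F → . ( x]
No further items can be added.

CLOSURE = { [C → . F x C], [C → . b F X], [C → . x], [C → F x . C], [F → . ( x], [F → . , b F] }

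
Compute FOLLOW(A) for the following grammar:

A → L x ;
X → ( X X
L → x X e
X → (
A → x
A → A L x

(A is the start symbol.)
A is the start symbol, so $ ∈ FOLLOW(A).
In A → A L x: A is followed by L x, add FIRST(L x) \ {ε} = { 'x' }

Taking the union: FOLLOW(A) = { $, 'x' }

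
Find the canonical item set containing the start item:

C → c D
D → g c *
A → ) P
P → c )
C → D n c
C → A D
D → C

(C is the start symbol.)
First, augment the grammar with C' → C
I₀ = CLOSURE({ [C' → . C] }):
  [C' → . C] has the dot before C: add [C → . c D], [C → . D n c], [C → . A D]
  [C → . D n c] has the dot before D: add [D → . g c *], [D → . C]
  [C → . A D] has the dot before A: add [A → . ) P]
No further items can be added.

I₀ = { [A → . ) P], [C → . A D], [C → . D n c], [C → . c D], [C' → . C], [D → . C], [D → . g c *] }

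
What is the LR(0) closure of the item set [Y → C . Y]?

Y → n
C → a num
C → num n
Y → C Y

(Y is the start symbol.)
Start with: [Y → C . Y]
  [Y → C . Y] has the dot before Y: add [Y → . n], [Y → . C Y]
  [Y → . C Y] has the dot before C: add [C → . a num], [C → . num n]
No further items can be added.

CLOSURE = { [C → . a num], [C → . num n], [Y → . C Y], [Y → . n], [Y → C . Y] }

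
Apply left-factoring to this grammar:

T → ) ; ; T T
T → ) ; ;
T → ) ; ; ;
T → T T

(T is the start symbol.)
Left-factoring transforms A → αβ₁ | αβ₂ into A → αA' and A' → β₁ | β₂
(α is the longest common prefix among the alternatives). Repeat until
no nonterminal has two alternatives with a common prefix.

Round 1: T has alternatives sharing prefix ') ; ;'. Introduce T': T → ) ; ; T'
  Add: T' → T T
  Add: T' → ε
  Add: T' → ;

No remaining common prefixes — done.

Resulting grammar:
T → ) ; ; T'
T' → T T
T' → ε
T' → ;
T → T T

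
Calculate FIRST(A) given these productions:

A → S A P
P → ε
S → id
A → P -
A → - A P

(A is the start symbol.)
FIRST sets of the other non-terminals involved (by the same procedure, iterated to a fixed point):
  FIRST(S) = { 'id' }
  FIRST(P) = { ε }

From A → S A P:
  - S is a non-terminal: add FIRST(S) \ {ε} = { 'id' }
    S is not nullable, so stop
From A → P -:
  - P is a non-terminal: add FIRST(P) \ {ε} = { }
    P is nullable, so continue to the next symbol
  - '-' is a terminal: add '-' and stop
From A → - A P:
  - '-' is a terminal: add '-' and stop

Collecting: FIRST(A) = { '-', 'id' }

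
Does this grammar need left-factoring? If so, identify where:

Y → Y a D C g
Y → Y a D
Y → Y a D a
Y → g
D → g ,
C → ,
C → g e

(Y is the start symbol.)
Yes, Y has productions with common prefix 'Y a D'

Left-factoring is needed when two productions for the same non-terminal
share a common prefix on the right-hand side.

Productions for Y:
  Y → Y a D C g
  Y → Y a D
  Y → Y a D a
  Y → g
Productions for C:
  C → ,
  C → g e

Found common prefix 'Y a D' in productions for Y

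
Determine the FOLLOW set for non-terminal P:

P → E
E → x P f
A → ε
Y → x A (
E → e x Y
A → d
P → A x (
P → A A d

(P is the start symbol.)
To compute FOLLOW(P), find every occurrence of P on a right-hand side N → α P β: add FIRST(β) \ {ε}, and if β is empty or nullable also add FOLLOW(N). Iterate to a fixed point.

P is the start symbol, so $ ∈ FOLLOW(P).
In E → x P f: P is followed by f, add FIRST(f) \ {ε} = { 'f' }

Taking the union: FOLLOW(P) = { $, 'f' }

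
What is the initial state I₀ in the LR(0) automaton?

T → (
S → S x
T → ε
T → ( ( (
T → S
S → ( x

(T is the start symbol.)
{ [S → . ( x], [S → . S x], [T → . ( ( (], [T → . (], [T → . S], [T → .], [T' → . T] }

First, augment the grammar with T' → T
I₀ = CLOSURE({ [T' → . T] }):
  [T' → . T] has the dot before T: add [T → . (], [T → .], [T → . ( ( (], [T → . S]
  [T → . S] has the dot before S: add [S → . S x], [S → . ( x]
No further items can be added.

I₀ = { [S → . ( x], [S → . S x], [T → . ( ( (], [T → . (], [T → . S], [T → .], [T' → . T] }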